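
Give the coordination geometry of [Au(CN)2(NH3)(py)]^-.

Summing ligand charges against the −1 overall charge gives an oxidation state of +1 for gold.
Gold is a group-11 element; Au(I) is therefore d¹⁰.
With 4 monodentate ligands the coordination number is 4.
A d¹⁰ ion has no crystal-field stabilisation preference between square planar and tetrahedral, so four ligands adopt the sterically favoured tetrahedral geometry.

tetrahedral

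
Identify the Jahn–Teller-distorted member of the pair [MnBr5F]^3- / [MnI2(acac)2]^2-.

[MnBr5F]^3-

[MnBr5F]^3-: Summing ligand charges against the −3 overall charge gives an oxidation state of +3 for manganese. Mn sits in group 7, so the d-electron count is 7 − 3 = 4. Bromide and fluoride are weak-field ligands for a first-row metal, so the complex is high-spin. The t₂g³e_g¹ (high-spin) configuration has an unevenly filled e_g set; the Jahn–Teller theorem predicts a tetragonal distortion (typically axial elongation) to lift the degeneracy.
[MnI2(acac)2]^2-: Summing ligand charges against the −2 overall charge gives an oxidation state of +2 for manganese. Group 7 minus oxidation state 2 gives a d⁵ configuration. Acetylacetonate and iodide are weak-field ligands for a first-row metal, so the complex is high-spin. The d⁵ configuration leaves the e_g set evenly filled (or empty) — no strong Jahn–Teller driving force.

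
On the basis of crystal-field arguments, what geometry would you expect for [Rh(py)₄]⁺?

Pyridine is neutral; balancing the +1 overall charge requires Rh(I).
Group 9 minus oxidation state 1 gives a d⁸ configuration.
With 4 monodentate ligands the coordination number is 4.
A 4d d⁸ ion has a large crystal-field splitting; square planar leaves the high-energy d_{x²−y²} orbital empty and maximises CFSE.

square planar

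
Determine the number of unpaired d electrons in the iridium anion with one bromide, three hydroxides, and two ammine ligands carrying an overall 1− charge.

0

Summing ligand charges against the −1 overall charge gives an oxidation state of +3 for iridium.
Group 9 minus oxidation state 3 gives a d⁶ configuration.
The spin state decides the count: a 5d ion has a large Δₒ and is invariably low-spin.
An octahedral low-spin d⁶ ion is t₂g⁶e_g⁰, giving 0 unpaired electrons.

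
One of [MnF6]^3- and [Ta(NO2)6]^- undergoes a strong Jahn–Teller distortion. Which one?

[MnF6]^3-

[MnF6]^3-: Each fluoride is −1; balancing the −3 overall charge requires Mn(III). Manganese is a group-7 element; Mn(III) is therefore d⁴. Fluoride is a weak-field ligand for a first-row metal, so the complex is high-spin. The t₂g³e_g¹ (high-spin) configuration has an unevenly filled e_g set; the Jahn–Teller theorem predicts a tetragonal distortion (typically axial elongation) to lift the degeneracy.
[Ta(NO2)6]^-: Ligand charges: each nitro (N-bound nitrite) is −1. With an overall charge of −1 the tantalum centre must be in the +5 oxidation state. Tantalum is a group-5 element; Ta(V) is therefore d⁰. The d⁰ configuration leaves the e_g set evenly filled (or empty) — no strong Jahn–Teller driving force.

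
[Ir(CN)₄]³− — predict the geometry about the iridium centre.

square planar

Ligand charges: each cyanide is −1. With an overall charge of −3 the iridium centre must be in the +1 oxidation state.
Ir sits in group 9, so the d-electron count is 9 − 1 = 8.
Coordination number: 4.
A 5d d⁸ ion has a large crystal-field splitting; square planar leaves the high-energy d_{x²−y²} orbital empty and maximises CFSE.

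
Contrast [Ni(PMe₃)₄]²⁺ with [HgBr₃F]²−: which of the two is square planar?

For [Ni(PMe₃)₄]²⁺: Summing ligand charges against the +2 overall charge gives an oxidation state of +2 for nickel. Ni sits in group 10, so the d-electron count is 10 − 2 = 8. Trimethylphosphine is a strong-field ligand (high in the spectrochemical series). A 3d d⁸ ion with strong-field ligands gains enough CFSE to favour square planar over tetrahedral. → square planar.
For [HgBr₃F]²−: Each bromide is −1; each fluoride is −1; balancing the −2 overall charge requires Hg(II). Mercury is a group-12 element; Hg(II) is therefore d¹⁰. A d¹⁰ ion has no crystal-field stabilisation preference between square planar and tetrahedral, so four ligands adopt the sterically favoured tetrahedral geometry. → tetrahedral.

[Ni(PMe₃)₄]²⁺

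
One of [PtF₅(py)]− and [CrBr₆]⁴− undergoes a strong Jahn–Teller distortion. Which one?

[PtF₅(py)]−: Summing ligand charges against the −1 overall charge gives an oxidation state of +4 for platinum. Platinum is a group-10 element; Pt(IV) is therefore d⁶. A 5d ion has a large Δₒ and is invariably low-spin. The d⁶ configuration leaves the e_g set evenly filled (or empty) — no strong Jahn–Teller driving force.
[CrBr₆]⁴−: Ligand charges: each bromide is −1. With an overall charge of −4 the chromium centre must be in the +2 oxidation state. Chromium is a group-6 element; Cr(II) is therefore d⁴. Bromide is a weak-field ligand for a first-row metal, so the complex is high-spin. The t₂g³e_g¹ (high-spin) configuration has an unevenly filled e_g set; the Jahn–Teller theorem predicts a tetragonal distortion (typically axial elongation) to lift the degeneracy.

[CrBr₆]⁴−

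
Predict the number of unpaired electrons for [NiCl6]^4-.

Summing ligand charges against the −4 overall charge gives an oxidation state of +2 for nickel.
Nickel is a group-10 element; Ni(II) is therefore d⁸.
In an octahedral field the d⁸ configuration is t₂g⁶e_g² (only one arrangement possible), giving 2 unpaired electrons.

2 unpaired electrons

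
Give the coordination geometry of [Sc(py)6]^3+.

Summing ligand charges against the +3 overall charge gives an oxidation state of +3 for scandium.
Scandium is a group-3 element; Sc(III) is therefore d⁰.
With 6 monodentate ligands the coordination number is 6.
Six donors around a single metal centre give an octahedral coordination sphere.

octahedral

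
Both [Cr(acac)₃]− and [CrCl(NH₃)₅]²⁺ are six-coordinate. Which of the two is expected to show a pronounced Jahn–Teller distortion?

[Cr(acac)₃]−

[Cr(acac)₃]−: Ligand charges: each acetylacetonate is −1. With an overall charge of −1 the chromium centre must be in the +2 oxidation state. Group 6 minus oxidation state 2 gives a d⁴ configuration. Acetylacetonate is a weak-field ligand for a first-row metal, so the complex is high-spin. The t₂g³e_g¹ (high-spin) configuration has an unevenly filled e_g set; the Jahn–Teller theorem predicts a tetragonal distortion (typically axial elongation) to lift the degeneracy.
[CrCl(NH₃)₅]²⁺: Each chloride is −1; ammonia is neutral; balancing the +2 overall charge requires Cr(III). Group 6 minus oxidation state 3 gives a d³ configuration. The d³ configuration leaves the e_g set evenly filled (or empty) — no strong Jahn–Teller driving force.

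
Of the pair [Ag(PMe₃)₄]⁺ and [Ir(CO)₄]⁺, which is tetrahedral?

[Ag(PMe₃)₄]⁺

For [Ag(PMe₃)₄]⁺: Summing ligand charges against the +1 overall charge gives an oxidation state of +1 for silver. Silver is a group-11 element; Ag(I) is therefore d¹⁰. A d¹⁰ ion has no crystal-field stabilisation preference between square planar and tetrahedral, so four ligands adopt the sterically favoured tetrahedral geometry. → tetrahedral.
For [Ir(CO)₄]⁺: Carbonyl is neutral; balancing the +1 overall charge requires Ir(I). Iridium is a group-9 element; Ir(I) is therefore d⁸. A 5d d⁸ ion has a large crystal-field splitting; square planar leaves the high-energy d_{x²−y²} orbital empty and maximises CFSE. → square planar.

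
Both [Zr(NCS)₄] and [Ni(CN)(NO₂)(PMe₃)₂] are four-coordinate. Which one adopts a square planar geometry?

[Ni(CN)(NO₂)(PMe₃)₂]

For [Zr(NCS)₄]: Each isothiocyanate is −1; balancing the 0 overall charge requires Zr(IV). Group 4 minus oxidation state 4 gives a d⁰ configuration. A d⁰ ion has no crystal-field stabilisation preference between square planar and tetrahedral, so four ligands adopt the sterically favoured tetrahedral geometry. → tetrahedral.
For [Ni(CN)(NO₂)(PMe₃)₂]: Summing ligand charges against the 0 overall charge gives an oxidation state of +2 for nickel. Nickel is a group-10 element; Ni(II) is therefore d⁸. Cyanide, nitro (N-bound nitrite), and trimethylphosphine are strong-field ligands (high in the spectrochemical series). A 3d d⁸ ion with strong-field ligands gains enough CFSE to favour square planar over tetrahedral. → square planar.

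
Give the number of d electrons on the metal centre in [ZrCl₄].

Summing ligand charges against the 0 overall charge gives an oxidation state of +4 for zirconium.
Zr sits in group 4, so the d-electron count is 4 − 4 = 0.

d0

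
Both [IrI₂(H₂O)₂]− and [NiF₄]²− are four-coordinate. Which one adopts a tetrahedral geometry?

[NiF₄]²−

For [IrI₂(H₂O)₂]−: Each iodide is −1; water is neutral; balancing the −1 overall charge requires Ir(I). Group 9 minus oxidation state 1 gives a d⁸ configuration. A 5d d⁸ ion has a large crystal-field splitting; square planar leaves the high-energy d_{x²−y²} orbital empty and maximises CFSE. → square planar.
For [NiF₄]²−: Ligand charges: each fluoride is −1. With an overall charge of −2 the nickel centre must be in the +2 oxidation state. Ni sits in group 10, so the d-electron count is 10 − 2 = 8. Fluoride is a weak-field ligand. With weak-field ligands the CFSE gain from square planar is small, so a 3d d⁸ ion takes the sterically preferred tetrahedral geometry. → tetrahedral.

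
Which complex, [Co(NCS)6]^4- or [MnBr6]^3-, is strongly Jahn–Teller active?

[Co(NCS)6]^4-: Summing ligand charges against the −4 overall charge gives an oxidation state of +2 for cobalt. Cobalt is a group-9 element; Co(II) is therefore d⁷. Isothiocyanate is a weak-field ligand for a first-row metal, so the complex is high-spin. The d⁷ configuration leaves the e_g set evenly filled (or empty) — no strong Jahn–Teller driving force.
[MnBr6]^3-: Ligand charges: each bromide is −1. With an overall charge of −3 the manganese centre must be in the +3 oxidation state. Mn sits in group 7, so the d-electron count is 7 − 3 = 4. Bromide is a weak-field ligand for a first-row metal, so the complex is high-spin. The t₂g³e_g¹ (high-spin) configuration has an unevenly filled e_g set; the Jahn–Teller theorem predicts a tetragonal distortion (typically axial elongation) to lift the degeneracy.

[MnBr6]^3-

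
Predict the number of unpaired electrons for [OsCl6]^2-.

2

Ligand charges: each chloride is −1. With an overall charge of −2 the osmium centre must be in the +4 oxidation state.
Group 8 minus oxidation state 4 gives a d⁴ configuration.
The spin state decides the count: a 5d ion has a large Δₒ and is invariably low-spin.
An octahedral low-spin d⁴ ion is t₂g⁴e_g⁰, giving 2 unpaired electrons.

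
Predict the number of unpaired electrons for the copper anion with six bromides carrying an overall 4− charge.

1 unpaired electron

Each bromide is −1; balancing the −4 overall charge requires Cu(II).
Group 11 minus oxidation state 2 gives a d⁹ configuration.
In an octahedral field the d⁹ configuration is t₂g⁶e_g³ (only one arrangement possible), giving 1 unpaired electron.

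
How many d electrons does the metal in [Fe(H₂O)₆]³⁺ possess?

Ligand charges: water is neutral. With an overall charge of +3 the iron centre must be in the +3 oxidation state.
Fe sits in group 8, so the d-electron count is 8 − 3 = 5.

d5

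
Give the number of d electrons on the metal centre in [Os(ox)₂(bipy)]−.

Ligand charges: each oxalate is −2; 2,2′-bipyridine is neutral. With an overall charge of −1 the osmium centre must be in the +3 oxidation state.
Os sits in group 8, so the d-electron count is 8 − 3 = 5.

d5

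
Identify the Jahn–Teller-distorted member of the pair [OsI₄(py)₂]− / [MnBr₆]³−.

[OsI₄(py)₂]−: Ligand charges: each iodide is −1; pyridine is neutral. With an overall charge of −1 the osmium centre must be in the +3 oxidation state. Group 8 minus oxidation state 3 gives a d⁵ configuration. A 5d ion has a large Δₒ and is invariably low-spin. The d⁵ configuration leaves the e_g set evenly filled (or empty) — no strong Jahn–Teller driving force.
[MnBr₆]³−: Each bromide is −1; balancing the −3 overall charge requires Mn(III). Manganese is a group-7 element; Mn(III) is therefore d⁴. Bromide is a weak-field ligand for a first-row metal, so the complex is high-spin. The t₂g³e_g¹ (high-spin) configuration has an unevenly filled e_g set; the Jahn–Teller theorem predicts a tetragonal distortion (typically axial elongation) to lift the degeneracy.

[MnBr₆]³−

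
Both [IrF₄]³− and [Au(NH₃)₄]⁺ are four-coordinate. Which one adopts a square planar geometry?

[IrF₄]³−

For [IrF₄]³−: Ligand charges: each fluoride is −1. With an overall charge of −3 the iridium centre must be in the +1 oxidation state. Group 9 minus oxidation state 1 gives a d⁸ configuration. A 5d d⁸ ion has a large crystal-field splitting; square planar leaves the high-energy d_{x²−y²} orbital empty and maximises CFSE. → square planar.
For [Au(NH₃)₄]⁺: Ligand charges: ammonia is neutral. With an overall charge of +1 the gold centre must be in the +1 oxidation state. Group 11 minus oxidation state 1 gives a d¹⁰ configuration. A d¹⁰ ion has no crystal-field stabilisation preference between square planar and tetrahedral, so four ligands adopt the sterically favoured tetrahedral geometry. → tetrahedral.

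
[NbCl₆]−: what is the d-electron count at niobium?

d⁰

Summing ligand charges against the −1 overall charge gives an oxidation state of +5 for niobium.
Nb sits in group 5, so the d-electron count is 5 − 5 = 0.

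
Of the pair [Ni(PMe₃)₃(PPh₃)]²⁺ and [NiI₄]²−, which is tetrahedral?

For [Ni(PMe₃)₃(PPh₃)]²⁺: Trimethylphosphine is neutral; triphenylphosphine is neutral; balancing the +2 overall charge requires Ni(II). Ni sits in group 10, so the d-electron count is 10 − 2 = 8. Trimethylphosphine and triphenylphosphine are strong-field ligands (high in the spectrochemical series). A 3d d⁸ ion with strong-field ligands gains enough CFSE to favour square planar over tetrahedral. → square planar.
For [NiI₄]²−: Ligand charges: each iodide is −1. With an overall charge of −2 the nickel centre must be in the +2 oxidation state. Ni sits in group 10, so the d-electron count is 10 − 2 = 8. Iodide is a weak-field ligand. With weak-field ligands the CFSE gain from square planar is small, so a 3d d⁸ ion takes the sterically preferred tetrahedral geometry. → tetrahedral.

[NiI₄]²−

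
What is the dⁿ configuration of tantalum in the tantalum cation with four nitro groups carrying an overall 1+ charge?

Ligand charges: each nitro (N-bound nitrite) is −1. With an overall charge of +1 the tantalum centre must be in the +5 oxidation state.
Group 5 minus oxidation state 5 gives a d⁰ configuration.

d⁰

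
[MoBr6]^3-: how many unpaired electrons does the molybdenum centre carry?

3 unpaired electrons

Each bromide is −1; balancing the −3 overall charge requires Mo(III).
Group 6 minus oxidation state 3 gives a d³ configuration.
In an octahedral field the d³ configuration is t₂g³e_g⁰ (only one arrangement possible), giving 3 unpaired electrons.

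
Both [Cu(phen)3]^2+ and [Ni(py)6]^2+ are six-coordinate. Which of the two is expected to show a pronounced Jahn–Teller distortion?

[Cu(phen)3]^2+: Summing ligand charges against the +2 overall charge gives an oxidation state of +2 for copper. Group 11 minus oxidation state 2 gives a d⁹ configuration. The t₂g⁶e_g³ configuration has an unevenly filled e_g set; the Jahn–Teller theorem predicts a tetragonal distortion (typically axial elongation) to lift the degeneracy.
[Ni(py)6]^2+: Summing ligand charges against the +2 overall charge gives an oxidation state of +2 for nickel. Nickel is a group-10 element; Ni(II) is therefore d⁸. The d⁸ configuration leaves the e_g set evenly filled (or empty) — no strong Jahn–Teller driving force.

[Cu(phen)3]^2+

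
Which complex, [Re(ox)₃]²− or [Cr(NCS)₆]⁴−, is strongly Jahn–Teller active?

[Re(ox)₃]²−: Summing ligand charges against the −2 overall charge gives an oxidation state of +4 for rhenium. Re sits in group 7, so the d-electron count is 7 − 4 = 3. The d³ configuration leaves the e_g set evenly filled (or empty) — no strong Jahn–Teller driving force.
[Cr(NCS)₆]⁴−: Each isothiocyanate is −1; balancing the −4 overall charge requires Cr(II). Group 6 minus oxidation state 2 gives a d⁴ configuration. Isothiocyanate is a weak-field ligand for a first-row metal, so the complex is high-spin. The t₂g³e_g¹ (high-spin) configuration has an unevenly filled e_g set; the Jahn–Teller theorem predicts a tetragonal distortion (typically axial elongation) to lift the degeneracy.

[Cr(NCS)₆]⁴−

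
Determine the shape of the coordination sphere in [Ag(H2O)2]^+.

linear

Ligand charges: water is neutral. With an overall charge of +1 the silver centre must be in the +1 oxidation state.
Group 11 minus oxidation state 1 gives a d¹⁰ configuration.
With 2 monodentate ligands the coordination number is 2.
A d¹⁰ ion with only two ligands adopts a linear arrangement (sp hybridisation; no CFSE preference).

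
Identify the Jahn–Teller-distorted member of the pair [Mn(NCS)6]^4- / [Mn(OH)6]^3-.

[Mn(OH)6]^3-

[Mn(NCS)6]^4-: Each isothiocyanate is −1; balancing the −4 overall charge requires Mn(II). Mn sits in group 7, so the d-electron count is 7 − 2 = 5. Isothiocyanate is a weak-field ligand for a first-row metal, so the complex is high-spin. The d⁵ configuration leaves the e_g set evenly filled (or empty) — no strong Jahn–Teller driving force.
[Mn(OH)6]^3-: Summing ligand charges against the −3 overall charge gives an oxidation state of +3 for manganese. Manganese is a group-7 element; Mn(III) is therefore d⁴. Hydroxide is a weak-field ligand for a first-row metal, so the complex is high-spin. The t₂g³e_g¹ (high-spin) configuration has an unevenly filled e_g set; the Jahn–Teller theorem predicts a tetragonal distortion (typically axial elongation) to lift the degeneracy.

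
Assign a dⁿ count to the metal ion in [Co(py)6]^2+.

Summing ligand charges against the +2 overall charge gives an oxidation state of +2 for cobalt.
Cobalt is a group-9 element; Co(II) is therefore d⁷.

d7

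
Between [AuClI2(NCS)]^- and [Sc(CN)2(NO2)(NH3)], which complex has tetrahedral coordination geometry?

[Sc(CN)2(NO2)(NH3)]

For [AuClI2(NCS)]^-: Ligand charges: each chloride is −1; each iodide is −1; each isothiocyanate is −1. With an overall charge of −1 the gold centre must be in the +3 oxidation state. Au sits in group 11, so the d-electron count is 11 − 3 = 8. A 5d d⁸ ion has a large crystal-field splitting; square planar leaves the high-energy d_{x²−y²} orbital empty and maximises CFSE. → square planar.
For [Sc(CN)2(NO2)(NH3)]: Summing ligand charges against the 0 overall charge gives an oxidation state of +3 for scandium. Sc sits in group 3, so the d-electron count is 3 − 3 = 0. A d⁰ ion has no crystal-field stabilisation preference between square planar and tetrahedral, so four ligands adopt the sterically favoured tetrahedral geometry. → tetrahedral.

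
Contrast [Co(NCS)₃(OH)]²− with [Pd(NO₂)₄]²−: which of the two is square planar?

For [Co(NCS)₃(OH)]²−: Ligand charges: each isothiocyanate is −1; each hydroxide is −1. With an overall charge of −2 the cobalt centre must be in the +2 oxidation state. Co sits in group 9, so the d-electron count is 9 − 2 = 7. For a high-spin 3d d⁷ ion with weak-field ligands the small Δₜ gives little square-planar CFSE advantage, so four ligands adopt the sterically favoured tetrahedral geometry. → tetrahedral.
For [Pd(NO₂)₄]²−: Ligand charges: each nitro (N-bound nitrite) is −1. With an overall charge of −2 the palladium centre must be in the +2 oxidation state. Pd sits in group 10, so the d-electron count is 10 − 2 = 8. A 4d d⁸ ion has a large crystal-field splitting; square planar leaves the high-energy d_{x²−y²} orbital empty and maximises CFSE. → square planar.

[Pd(NO₂)₄]²−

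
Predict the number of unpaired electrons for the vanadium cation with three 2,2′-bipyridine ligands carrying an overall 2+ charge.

3 unpaired electrons

Summing ligand charges against the +2 overall charge gives an oxidation state of +2 for vanadium.
Group 5 minus oxidation state 2 gives a d³ configuration.
Counting donor atoms: 3×2,2′-bipyridine (bidentate) → 6 donors. Coordination number = 6.
In an octahedral field the d³ configuration is t₂g³e_g⁰ (only one arrangement possible), giving 3 unpaired electrons.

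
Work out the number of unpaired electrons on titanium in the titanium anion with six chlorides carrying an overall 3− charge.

Each chloride is −1; balancing the −3 overall charge requires Ti(III).
Ti sits in group 4, so the d-electron count is 4 − 3 = 1.
In an octahedral field the d¹ configuration is t₂g¹e_g⁰ (only one arrangement possible), giving 1 unpaired electron.

1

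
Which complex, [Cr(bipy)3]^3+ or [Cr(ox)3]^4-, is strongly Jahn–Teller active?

[Cr(bipy)3]^3+: Ligand charges: 2,2′-bipyridine is neutral. With an overall charge of +3 the chromium centre must be in the +3 oxidation state. Cr sits in group 6, so the d-electron count is 6 − 3 = 3. The d³ configuration leaves the e_g set evenly filled (or empty) — no strong Jahn–Teller driving force.
[Cr(ox)3]^4-: Each oxalate is −2; balancing the −4 overall charge requires Cr(II). Cr sits in group 6, so the d-electron count is 6 − 2 = 4. Oxalate is a weak-field ligand for a first-row metal, so the complex is high-spin. The t₂g³e_g¹ (high-spin) configuration has an unevenly filled e_g set; the Jahn–Teller theorem predicts a tetragonal distortion (typically axial elongation) to lift the degeneracy.

[Cr(ox)3]^4-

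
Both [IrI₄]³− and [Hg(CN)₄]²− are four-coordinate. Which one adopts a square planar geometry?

[IrI₄]³−

For [IrI₄]³−: Ligand charges: each iodide is −1. With an overall charge of −3 the iridium centre must be in the +1 oxidation state. Ir sits in group 9, so the d-electron count is 9 − 1 = 8. A 5d d⁸ ion has a large crystal-field splitting; square planar leaves the high-energy d_{x²−y²} orbital empty and maximises CFSE. → square planar.
For [Hg(CN)₄]²−: Summing ligand charges against the −2 overall charge gives an oxidation state of +2 for mercury. Mercury is a group-12 element; Hg(II) is therefore d¹⁰. A d¹⁰ ion has no crystal-field stabilisation preference between square planar and tetrahedral, so four ligands adopt the sterically favoured tetrahedral geometry. → tetrahedral.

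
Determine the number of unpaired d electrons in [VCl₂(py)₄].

3

Summing ligand charges against the 0 overall charge gives an oxidation state of +2 for vanadium.
Group 5 minus oxidation state 2 gives a d³ configuration.
In an octahedral field the d³ configuration is t₂g³e_g⁰ (only one arrangement possible), giving 3 unpaired electrons.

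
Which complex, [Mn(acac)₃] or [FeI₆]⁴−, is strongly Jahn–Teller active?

[Mn(acac)₃]

[Mn(acac)₃]: Summing ligand charges against the 0 overall charge gives an oxidation state of +3 for manganese. Group 7 minus oxidation state 3 gives a d⁴ configuration. Acetylacetonate is a weak-field ligand for a first-row metal, so the complex is high-spin. The t₂g³e_g¹ (high-spin) configuration has an unevenly filled e_g set; the Jahn–Teller theorem predicts a tetragonal distortion (typically axial elongation) to lift the degeneracy.
[FeI₆]⁴−: Each iodide is −1; balancing the −4 overall charge requires Fe(II). Group 8 minus oxidation state 2 gives a d⁶ configuration. Iodide is a weak-field ligand for a first-row metal, so the complex is high-spin. The d⁶ configuration leaves the e_g set evenly filled (or empty) — no strong Jahn–Teller driving force.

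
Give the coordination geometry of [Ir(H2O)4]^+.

square planar

Ligand charges: water is neutral. With an overall charge of +1 the iridium centre must be in the +1 oxidation state.
Iridium is a group-9 element; Ir(I) is therefore d⁸.
With 4 monodentate ligands the coordination number is 4.
A 5d d⁸ ion has a large crystal-field splitting; square planar leaves the high-energy d_{x²−y²} orbital empty and maximises CFSE.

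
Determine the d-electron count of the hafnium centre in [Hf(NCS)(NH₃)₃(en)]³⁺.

d0

Each isothiocyanate is −1; ammonia is neutral; ethylenediamine is neutral; balancing the +3 overall charge requires Hf(IV).
Group 4 minus oxidation state 4 gives a d⁰ configuration.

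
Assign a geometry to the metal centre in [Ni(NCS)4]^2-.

Summing ligand charges against the −2 overall charge gives an oxidation state of +2 for nickel.
Ni sits in group 10, so the d-electron count is 10 − 2 = 8.
Coordination number: 4.
Isothiocyanate is a weak-field ligand.
With weak-field ligands the CFSE gain from square planar is small, so a 3d d⁸ ion takes the sterically preferred tetrahedral geometry.

tetrahedral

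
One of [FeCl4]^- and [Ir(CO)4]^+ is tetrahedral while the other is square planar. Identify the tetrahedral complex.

For [FeCl4]^-: Each chloride is −1; balancing the −1 overall charge requires Fe(III). Fe sits in group 8, so the d-electron count is 8 − 3 = 5. A high-spin d⁵ ion has zero CFSE in either geometry, so four ligands adopt the sterically favoured tetrahedral geometry. → tetrahedral.
For [Ir(CO)4]^+: Ligand charges: carbonyl is neutral. With an overall charge of +1 the iridium centre must be in the +1 oxidation state. Group 9 minus oxidation state 1 gives a d⁸ configuration. A 5d d⁸ ion has a large crystal-field splitting; square planar leaves the high-energy d_{x²−y²} orbital empty and maximises CFSE. → square planar.

[FeCl4]^-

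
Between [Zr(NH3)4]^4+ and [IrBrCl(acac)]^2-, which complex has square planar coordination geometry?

[IrBrCl(acac)]^2-

For [Zr(NH3)4]^4+: Ligand charges: ammonia is neutral. With an overall charge of +4 the zirconium centre must be in the +4 oxidation state. Zr sits in group 4, so the d-electron count is 4 − 4 = 0. A d⁰ ion has no crystal-field stabilisation preference between square planar and tetrahedral, so four ligands adopt the sterically favoured tetrahedral geometry. → tetrahedral.
For [IrBrCl(acac)]^2-: Each bromide is −1; each chloride is −1; each acetylacetonate is −1; balancing the −2 overall charge requires Ir(I). Iridium is a group-9 element; Ir(I) is therefore d⁸. A 5d d⁸ ion has a large crystal-field splitting; square planar leaves the high-energy d_{x²−y²} orbital empty and maximises CFSE. → square planar.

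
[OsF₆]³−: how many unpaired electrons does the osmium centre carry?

1

Ligand charges: each fluoride is −1. With an overall charge of −3 the osmium centre must be in the +3 oxidation state.
Group 8 minus oxidation state 3 gives a d⁵ configuration.
The spin state decides the count: a 5d ion has a large Δₒ and is invariably low-spin.
An octahedral low-spin d⁵ ion is t₂g⁵e_g⁰, giving 1 unpaired electron.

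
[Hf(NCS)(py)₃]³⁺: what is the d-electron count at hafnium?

Each isothiocyanate is −1; pyridine is neutral; balancing the +3 overall charge requires Hf(IV).
Hafnium is a group-4 element; Hf(IV) is therefore d⁰.

d⁰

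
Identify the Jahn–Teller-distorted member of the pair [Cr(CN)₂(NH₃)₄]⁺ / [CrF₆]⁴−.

[Cr(CN)₂(NH₃)₄]⁺: Each cyanide is −1; ammonia is neutral; balancing the +1 overall charge requires Cr(III). Group 6 minus oxidation state 3 gives a d³ configuration. The d³ configuration leaves the e_g set evenly filled (or empty) — no strong Jahn–Teller driving force.
[CrF₆]⁴−: Ligand charges: each fluoride is −1. With an overall charge of −4 the chromium centre must be in the +2 oxidation state. Group 6 minus oxidation state 2 gives a d⁴ configuration. Fluoride is a weak-field ligand for a first-row metal, so the complex is high-spin. The t₂g³e_g¹ (high-spin) configuration has an unevenly filled e_g set; the Jahn–Teller theorem predicts a tetragonal distortion (typically axial elongation) to lift the degeneracy.

[CrF₆]⁴−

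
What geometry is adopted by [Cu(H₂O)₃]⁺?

trigonal planar

Summing ligand charges against the +1 overall charge gives an oxidation state of +1 for copper.
Copper is a group-11 element; Cu(I) is therefore d¹⁰.
Coordination number: 3.
Three ligands around a d¹⁰ centre minimise repulsion in a trigonal-planar arrangement.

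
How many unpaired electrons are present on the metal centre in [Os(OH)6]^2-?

Summing ligand charges against the −2 overall charge gives an oxidation state of +4 for osmium.
Osmium is a group-8 element; Os(IV) is therefore d⁴.
The spin state decides the count: a 5d ion has a large Δₒ and is invariably low-spin.
An octahedral low-spin d⁴ ion is t₂g⁴e_g⁰, giving 2 unpaired electrons.

2 unpaired electrons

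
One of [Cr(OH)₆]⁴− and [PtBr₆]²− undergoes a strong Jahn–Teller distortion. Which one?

[Cr(OH)₆]⁴−: Summing ligand charges against the −4 overall charge gives an oxidation state of +2 for chromium. Group 6 minus oxidation state 2 gives a d⁴ configuration. Hydroxide is a weak-field ligand for a first-row metal, so the complex is high-spin. The t₂g³e_g¹ (high-spin) configuration has an unevenly filled e_g set; the Jahn–Teller theorem predicts a tetragonal distortion (typically axial elongation) to lift the degeneracy.
[PtBr₆]²−: Ligand charges: each bromide is −1. With an overall charge of −2 the platinum centre must be in the +4 oxidation state. Pt sits in group 10, so the d-electron count is 10 − 4 = 6. A 5d ion has a large Δₒ and is invariably low-spin. The d⁶ configuration leaves the e_g set evenly filled (or empty) — no strong Jahn–Teller driving force.

[Cr(OH)₆]⁴−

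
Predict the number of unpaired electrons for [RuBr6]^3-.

Summing ligand charges against the −3 overall charge gives an oxidation state of +3 for ruthenium.
Ru sits in group 8, so the d-electron count is 8 − 3 = 5.
The spin state decides the count: a 4d ion has a large Δₒ and is invariably low-spin.
An octahedral low-spin d⁵ ion is t₂g⁵e_g⁰, giving 1 unpaired electron.

1 unpaired electron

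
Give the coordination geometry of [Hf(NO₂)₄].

Ligand charges: each nitro (N-bound nitrite) is −1. With an overall charge of 0 the hafnium centre must be in the +4 oxidation state.
Hafnium is a group-4 element; Hf(IV) is therefore d⁰.
Coordination number: 4.
A d⁰ ion has no crystal-field stabilisation preference between square planar and tetrahedral, so four ligands adopt the sterically favoured tetrahedral geometry.

tetrahedral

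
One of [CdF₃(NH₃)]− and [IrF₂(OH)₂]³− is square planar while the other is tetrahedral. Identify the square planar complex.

For [CdF₃(NH₃)]−: Ligand charges: each fluoride is −1; ammonia is neutral. With an overall charge of −1 the cadmium centre must be in the +2 oxidation state. Group 12 minus oxidation state 2 gives a d¹⁰ configuration. A d¹⁰ ion has no crystal-field stabilisation preference between square planar and tetrahedral, so four ligands adopt the sterically favoured tetrahedral geometry. → tetrahedral.
For [IrF₂(OH)₂]³−: Each fluoride is −1; each hydroxide is −1; balancing the −3 overall charge requires Ir(I). Ir sits in group 9, so the d-electron count is 9 − 1 = 8. A 5d d⁸ ion has a large crystal-field splitting; square planar leaves the high-energy d_{x²−y²} orbital empty and maximises CFSE. → square planar.

[IrF₂(OH)₂]³−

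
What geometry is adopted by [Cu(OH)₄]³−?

Each hydroxide is −1; balancing the −3 overall charge requires Cu(I).
Copper is a group-11 element; Cu(I) is therefore d¹⁰.
With 4 monodentate ligands the coordination number is 4.
A d¹⁰ ion has no crystal-field stabilisation preference between square planar and tetrahedral, so four ligands adopt the sterically favoured tetrahedral geometry.

tetrahedral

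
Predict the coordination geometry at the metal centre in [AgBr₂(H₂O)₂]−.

Each bromide is −1; water is neutral; balancing the −1 overall charge requires Ag(I).
Ag sits in group 11, so the d-electron count is 11 − 1 = 10.
With 4 monodentate ligands the coordination number is 4.
A d¹⁰ ion has no crystal-field stabilisation preference between square planar and tetrahedral, so four ligands adopt the sterically favoured tetrahedral geometry.

tetrahedral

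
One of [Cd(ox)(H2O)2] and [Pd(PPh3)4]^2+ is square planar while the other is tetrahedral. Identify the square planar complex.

For [Cd(ox)(H2O)2]: Summing ligand charges against the 0 overall charge gives an oxidation state of +2 for cadmium. Cadmium is a group-12 element; Cd(II) is therefore d¹⁰. A d¹⁰ ion has no crystal-field stabilisation preference between square planar and tetrahedral, so four ligands adopt the sterically favoured tetrahedral geometry. → tetrahedral.
For [Pd(PPh3)4]^2+: Summing ligand charges against the +2 overall charge gives an oxidation state of +2 for palladium. Group 10 minus oxidation state 2 gives a d⁸ configuration. A 4d d⁸ ion has a large crystal-field splitting; square planar leaves the high-energy d_{x²−y²} orbital empty and maximises CFSE. → square planar.

[Pd(PPh3)4]^2+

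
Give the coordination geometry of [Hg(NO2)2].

Each nitro (N-bound nitrite) is −1; balancing the 0 overall charge requires Hg(II).
Group 12 minus oxidation state 2 gives a d¹⁰ configuration.
With 2 monodentate ligands the coordination number is 2.
A d¹⁰ ion with only two ligands adopts a linear arrangement (sp hybridisation; no CFSE preference).

linear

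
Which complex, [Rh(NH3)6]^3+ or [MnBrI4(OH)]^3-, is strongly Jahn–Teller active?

[MnBrI4(OH)]^3-

[Rh(NH3)6]^3+: Ammonia is neutral; balancing the +3 overall charge requires Rh(III). Rhodium is a group-9 element; Rh(III) is therefore d⁶. A 4d ion has a large Δₒ and is invariably low-spin. The d⁶ configuration leaves the e_g set evenly filled (or empty) — no strong Jahn–Teller driving force.
[MnBrI4(OH)]^3-: Ligand charges: each bromide is −1; each iodide is −1; each hydroxide is −1. With an overall charge of −3 the manganese centre must be in the +3 oxidation state. Group 7 minus oxidation state 3 gives a d⁴ configuration. Bromide, hydroxide, and iodide are weak-field ligands for a first-row metal, so the complex is high-spin. The t₂g³e_g¹ (high-spin) configuration has an unevenly filled e_g set; the Jahn–Teller theorem predicts a tetragonal distortion (typically axial elongation) to lift the degeneracy.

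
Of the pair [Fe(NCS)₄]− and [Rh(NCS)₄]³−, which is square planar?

For [Fe(NCS)₄]−: Summing ligand charges against the −1 overall charge gives an oxidation state of +3 for iron. Group 8 minus oxidation state 3 gives a d⁵ configuration. A high-spin d⁵ ion has zero CFSE in either geometry, so four ligands adopt the sterically favoured tetrahedral geometry. → tetrahedral.
For [Rh(NCS)₄]³−: Each isothiocyanate is −1; balancing the −3 overall charge requires Rh(I). Group 9 minus oxidation state 1 gives a d⁸ configuration. A 4d d⁸ ion has a large crystal-field splitting; square planar leaves the high-energy d_{x²−y²} orbital empty and maximises CFSE. → square planar.

[Rh(NCS)₄]³−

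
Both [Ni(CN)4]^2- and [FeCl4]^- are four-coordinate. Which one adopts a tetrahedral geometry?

[FeCl4]^-

For [Ni(CN)4]^2-: Summing ligand charges against the −2 overall charge gives an oxidation state of +2 for nickel. Ni sits in group 10, so the d-electron count is 10 − 2 = 8. Cyanide is a strong-field ligand (high in the spectrochemical series). A 3d d⁸ ion with strong-field ligands gains enough CFSE to favour square planar over tetrahedral. → square planar.
For [FeCl4]^-: Summing ligand charges against the −1 overall charge gives an oxidation state of +3 for iron. Iron is a group-8 element; Fe(III) is therefore d⁵. A high-spin d⁵ ion has zero CFSE in either geometry, so four ligands adopt the sterically favoured tetrahedral geometry. → tetrahedral.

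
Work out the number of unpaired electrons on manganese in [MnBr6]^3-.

Summing ligand charges against the −3 overall charge gives an oxidation state of +3 for manganese.
Manganese is a group-7 element; Mn(III) is therefore d⁴.
The spin state decides the count: Bromide is a weak-field ligand for a first-row metal, so the complex is high-spin.
An octahedral high-spin d⁴ ion is t₂g³e_g¹, giving 4 unpaired electrons.

4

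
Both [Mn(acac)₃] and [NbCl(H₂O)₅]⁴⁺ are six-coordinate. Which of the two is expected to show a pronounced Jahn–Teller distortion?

[Mn(acac)₃]

[Mn(acac)₃]: Summing ligand charges against the 0 overall charge gives an oxidation state of +3 for manganese. Mn sits in group 7, so the d-electron count is 7 − 3 = 4. Acetylacetonate is a weak-field ligand for a first-row metal, so the complex is high-spin. The t₂g³e_g¹ (high-spin) configuration has an unevenly filled e_g set; the Jahn–Teller theorem predicts a tetragonal distortion (typically axial elongation) to lift the degeneracy.
[NbCl(H₂O)₅]⁴⁺: Ligand charges: each chloride is −1; water is neutral. With an overall charge of +4 the niobium centre must be in the +5 oxidation state. Niobium is a group-5 element; Nb(V) is therefore d⁰. The d⁰ configuration leaves the e_g set evenly filled (or empty) — no strong Jahn–Teller driving force.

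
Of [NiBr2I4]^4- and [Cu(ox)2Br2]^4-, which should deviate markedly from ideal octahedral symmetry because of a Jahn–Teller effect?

[NiBr2I4]^4-: Summing ligand charges against the −4 overall charge gives an oxidation state of +2 for nickel. Nickel is a group-10 element; Ni(II) is therefore d⁸. The d⁸ configuration leaves the e_g set evenly filled (or empty) — no strong Jahn–Teller driving force.
[Cu(ox)2Br2]^4-: Ligand charges: each oxalate is −2; each bromide is −1. With an overall charge of −4 the copper centre must be in the +2 oxidation state. Cu sits in group 11, so the d-electron count is 11 − 2 = 9. The t₂g⁶e_g³ configuration has an unevenly filled e_g set; the Jahn–Teller theorem predicts a tetragonal distortion (typically axial elongation) to lift the degeneracy.

[Cu(ox)2Br2]^4-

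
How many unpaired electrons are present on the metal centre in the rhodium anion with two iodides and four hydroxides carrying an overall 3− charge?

Each iodide is −1; each hydroxide is −1; balancing the −3 overall charge requires Rh(III).
Group 9 minus oxidation state 3 gives a d⁶ configuration.
The spin state decides the count: a 4d ion has a large Δₒ and is invariably low-spin.
An octahedral low-spin d⁶ ion is t₂g⁶e_g⁰, giving 0 unpaired electrons.

0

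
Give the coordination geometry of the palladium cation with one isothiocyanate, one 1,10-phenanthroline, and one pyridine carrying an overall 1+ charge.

square planar

Each isothiocyanate is −1; 1,10-phenanthroline is neutral; pyridine is neutral; balancing the +1 overall charge requires Pd(II).
Palladium is a group-10 element; Pd(II) is therefore d⁸.
Counting donor atoms: 1×isothiocyanate (monodentate) → 1 donor; 1×1,10-phenanthroline (bidentate) → 2 donors; 1×pyridine (monodentate) → 1 donor. Coordination number = 4.
A 4d d⁸ ion has a large crystal-field splitting; square planar leaves the high-energy d_{x²−y²} orbital empty and maximises CFSE.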